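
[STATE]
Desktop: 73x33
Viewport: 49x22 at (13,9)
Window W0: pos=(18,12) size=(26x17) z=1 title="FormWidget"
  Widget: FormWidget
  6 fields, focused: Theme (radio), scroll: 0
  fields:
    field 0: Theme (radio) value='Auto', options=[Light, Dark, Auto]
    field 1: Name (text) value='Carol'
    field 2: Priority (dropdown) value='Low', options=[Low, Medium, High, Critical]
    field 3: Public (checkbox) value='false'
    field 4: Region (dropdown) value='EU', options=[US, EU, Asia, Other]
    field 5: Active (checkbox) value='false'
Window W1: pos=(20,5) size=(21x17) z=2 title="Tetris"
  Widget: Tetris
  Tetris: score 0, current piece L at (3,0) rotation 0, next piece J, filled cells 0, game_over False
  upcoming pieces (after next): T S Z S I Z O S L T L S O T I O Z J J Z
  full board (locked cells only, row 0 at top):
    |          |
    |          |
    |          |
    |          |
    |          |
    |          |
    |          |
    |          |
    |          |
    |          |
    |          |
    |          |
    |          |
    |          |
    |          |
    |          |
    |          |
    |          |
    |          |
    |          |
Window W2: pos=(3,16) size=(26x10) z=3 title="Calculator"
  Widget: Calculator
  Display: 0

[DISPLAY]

       ┃          │█       ┃                     
       ┃          │███     ┃                     
       ┃          │        ┃                     
     ┏━┃          │        ┃━━┓                  
     ┃ ┃          │        ┃  ┃                  
     ┠─┃          │Score:  ┃──┨                  
     ┃>┃          │0       ┃t ┃                  
━━━━━━━━━━━━━━━┓  │        ┃ ]┃                  
or             ┃  │        ┃▼]┃                  
───────────────┨  │        ┃  ┃                  
              0┃  │        ┃▼]┃                  
───┬───┐       ┃  │        ┃  ┃                  
 9 │ ÷ │       ┃━━━━━━━━━━━┛  ┃                  
───┼───┤       ┃              ┃                  
 6 │ × │       ┃              ┃                  
───┴───┘       ┃              ┃                  
━━━━━━━━━━━━━━━┛              ┃                  
     ┃                        ┃                  
     ┃                        ┃                  
     ┗━━━━━━━━━━━━━━━━━━━━━━━━┛                  
                                                 
                                                 


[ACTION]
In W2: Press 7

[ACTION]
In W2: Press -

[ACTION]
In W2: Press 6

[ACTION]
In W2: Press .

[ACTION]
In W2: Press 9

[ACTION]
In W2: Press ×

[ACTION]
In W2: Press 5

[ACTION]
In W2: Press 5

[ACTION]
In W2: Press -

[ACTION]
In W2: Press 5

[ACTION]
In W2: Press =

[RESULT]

       ┃          │█       ┃                     
       ┃          │███     ┃                     
       ┃          │        ┃                     
     ┏━┃          │        ┃━━┓                  
     ┃ ┃          │        ┃  ┃                  
     ┠─┃          │Score:  ┃──┨                  
     ┃>┃          │0       ┃t ┃                  
━━━━━━━━━━━━━━━┓  │        ┃ ]┃                  
or             ┃  │        ┃▼]┃                  
───────────────┨  │        ┃  ┃                  
            0.5┃  │        ┃▼]┃                  
───┬───┐       ┃  │        ┃  ┃                  
 9 │ ÷ │       ┃━━━━━━━━━━━┛  ┃                  
───┼───┤       ┃              ┃                  
 6 │ × │       ┃              ┃                  
───┴───┘       ┃              ┃                  
━━━━━━━━━━━━━━━┛              ┃                  
     ┃                        ┃                  
     ┃                        ┃                  
     ┗━━━━━━━━━━━━━━━━━━━━━━━━┛                  
                                                 
                                                 


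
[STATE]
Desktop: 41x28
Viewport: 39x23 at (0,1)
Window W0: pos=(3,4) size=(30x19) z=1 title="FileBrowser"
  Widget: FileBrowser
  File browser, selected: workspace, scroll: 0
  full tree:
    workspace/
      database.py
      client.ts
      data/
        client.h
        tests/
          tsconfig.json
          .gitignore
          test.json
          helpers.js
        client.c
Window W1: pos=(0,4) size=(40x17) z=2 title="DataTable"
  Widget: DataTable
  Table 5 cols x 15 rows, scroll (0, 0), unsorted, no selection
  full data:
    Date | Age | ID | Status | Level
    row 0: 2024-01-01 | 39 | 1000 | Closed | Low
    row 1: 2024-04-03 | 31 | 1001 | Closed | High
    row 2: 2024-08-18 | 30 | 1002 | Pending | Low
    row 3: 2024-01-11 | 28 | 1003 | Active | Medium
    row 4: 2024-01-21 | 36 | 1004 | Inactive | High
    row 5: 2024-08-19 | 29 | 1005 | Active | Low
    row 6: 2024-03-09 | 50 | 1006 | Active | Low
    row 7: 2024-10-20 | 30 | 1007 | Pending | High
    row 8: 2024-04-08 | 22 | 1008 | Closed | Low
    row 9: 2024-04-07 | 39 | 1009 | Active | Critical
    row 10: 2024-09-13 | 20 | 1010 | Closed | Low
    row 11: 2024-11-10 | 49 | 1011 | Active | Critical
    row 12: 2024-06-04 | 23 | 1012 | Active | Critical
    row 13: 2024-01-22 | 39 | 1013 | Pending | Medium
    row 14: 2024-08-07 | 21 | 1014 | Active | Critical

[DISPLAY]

                                       
                                       
                                       
┏━━━━━━━━━━━━━━━━━━━━━━━━━━━━━━━━━━━━━━
┃ DataTable                            
┠──────────────────────────────────────
┃Date      │Age│ID  │Status  │Level    
┃──────────┼───┼────┼────────┼──────── 
┃2024-01-01│39 │1000│Closed  │Low      
┃2024-04-03│31 │1001│Closed  │High     
┃2024-08-18│30 │1002│Pending │Low      
┃2024-01-11│28 │1003│Active  │Medium   
┃2024-01-21│36 │1004│Inactive│High     
┃2024-08-19│29 │1005│Active  │Low      
┃2024-03-09│50 │1006│Active  │Low      
┃2024-10-20│30 │1007│Pending │High     
┃2024-04-08│22 │1008│Closed  │Low      
┃2024-04-07│39 │1009│Active  │Critical 
┃2024-09-13│20 │1010│Closed  │Low      
┗━━━━━━━━━━━━━━━━━━━━━━━━━━━━━━━━━━━━━━
   ┃                            ┃      
   ┗━━━━━━━━━━━━━━━━━━━━━━━━━━━━┛      
                                       


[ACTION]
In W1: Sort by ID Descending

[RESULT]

                                       
                                       
                                       
┏━━━━━━━━━━━━━━━━━━━━━━━━━━━━━━━━━━━━━━
┃ DataTable                            
┠──────────────────────────────────────
┃Date      │Age│ID ▼│Status  │Level    
┃──────────┼───┼────┼────────┼──────── 
┃2024-08-07│21 │1014│Active  │Critical 
┃2024-01-22│39 │1013│Pending │Medium   
┃2024-06-04│23 │1012│Active  │Critical 
┃2024-11-10│49 │1011│Active  │Critical 
┃2024-09-13│20 │1010│Closed  │Low      
┃2024-04-07│39 │1009│Active  │Critical 
┃2024-04-08│22 │1008│Closed  │Low      
┃2024-10-20│30 │1007│Pending │High     
┃2024-03-09│50 │1006│Active  │Low      
┃2024-08-19│29 │1005│Active  │Low      
┃2024-01-21│36 │1004│Inactive│High     
┗━━━━━━━━━━━━━━━━━━━━━━━━━━━━━━━━━━━━━━
   ┃                            ┃      
   ┗━━━━━━━━━━━━━━━━━━━━━━━━━━━━┛      
                                       


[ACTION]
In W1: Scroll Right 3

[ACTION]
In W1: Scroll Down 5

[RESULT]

                                       
                                       
                                       
┏━━━━━━━━━━━━━━━━━━━━━━━━━━━━━━━━━━━━━━
┃ DataTable                            
┠──────────────────────────────────────
┃Date      │Age│ID ▼│Status  │Level    
┃──────────┼───┼────┼────────┼──────── 
┃2024-09-13│20 │1010│Closed  │Low      
┃2024-04-07│39 │1009│Active  │Critical 
┃2024-04-08│22 │1008│Closed  │Low      
┃2024-10-20│30 │1007│Pending │High     
┃2024-03-09│50 │1006│Active  │Low      
┃2024-08-19│29 │1005│Active  │Low      
┃2024-01-21│36 │1004│Inactive│High     
┃2024-01-11│28 │1003│Active  │Medium   
┃2024-08-18│30 │1002│Pending │Low      
┃2024-04-03│31 │1001│Closed  │High     
┃2024-01-01│39 │1000│Closed  │Low      
┗━━━━━━━━━━━━━━━━━━━━━━━━━━━━━━━━━━━━━━
   ┃                            ┃      
   ┗━━━━━━━━━━━━━━━━━━━━━━━━━━━━┛      
                                       


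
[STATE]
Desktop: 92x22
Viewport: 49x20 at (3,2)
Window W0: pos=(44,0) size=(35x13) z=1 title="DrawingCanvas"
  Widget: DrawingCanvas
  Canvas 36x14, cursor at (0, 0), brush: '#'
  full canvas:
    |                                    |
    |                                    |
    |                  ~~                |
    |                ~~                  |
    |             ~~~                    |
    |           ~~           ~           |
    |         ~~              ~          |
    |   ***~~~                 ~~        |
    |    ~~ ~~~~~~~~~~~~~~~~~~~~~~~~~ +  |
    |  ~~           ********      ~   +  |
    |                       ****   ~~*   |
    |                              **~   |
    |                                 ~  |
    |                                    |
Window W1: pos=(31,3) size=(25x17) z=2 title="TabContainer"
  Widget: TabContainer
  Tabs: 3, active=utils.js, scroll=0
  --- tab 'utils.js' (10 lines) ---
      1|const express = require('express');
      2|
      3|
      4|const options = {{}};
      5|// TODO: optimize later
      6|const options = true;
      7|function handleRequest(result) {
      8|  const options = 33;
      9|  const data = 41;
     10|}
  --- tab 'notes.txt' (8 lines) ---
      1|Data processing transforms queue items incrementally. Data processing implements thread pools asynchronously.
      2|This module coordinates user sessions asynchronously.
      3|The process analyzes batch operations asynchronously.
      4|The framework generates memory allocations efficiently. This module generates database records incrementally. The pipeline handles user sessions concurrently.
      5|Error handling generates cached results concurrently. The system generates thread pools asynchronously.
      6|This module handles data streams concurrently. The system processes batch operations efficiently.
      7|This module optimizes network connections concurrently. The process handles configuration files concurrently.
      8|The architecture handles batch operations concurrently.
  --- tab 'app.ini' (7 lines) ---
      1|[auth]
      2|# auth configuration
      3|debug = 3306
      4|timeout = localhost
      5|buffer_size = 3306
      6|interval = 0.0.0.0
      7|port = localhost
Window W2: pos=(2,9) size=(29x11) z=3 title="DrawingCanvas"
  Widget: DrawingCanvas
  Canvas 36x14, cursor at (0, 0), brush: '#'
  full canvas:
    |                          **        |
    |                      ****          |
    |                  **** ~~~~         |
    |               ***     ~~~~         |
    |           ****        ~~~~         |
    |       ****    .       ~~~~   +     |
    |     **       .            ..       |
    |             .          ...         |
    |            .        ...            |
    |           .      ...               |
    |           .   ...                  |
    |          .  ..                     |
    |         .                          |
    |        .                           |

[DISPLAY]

                                         ┠───────
                            ┏━━━━━━━━━━━━━━━━━━━━
                            ┃ TabContainer       
                            ┠────────────────────
                            ┃[utils.js]│ notes.tx
                            ┃────────────────────
                            ┃const express = requ
━━━━━━━━━━━━━━━━━━━━━━━━━━━┓┃                    
 DrawingCanvas             ┃┃                    
───────────────────────────┨┃const options = {{}}
+                         *┃┃// TODO: optimize la
                      **** ┃┃const options = true
                  **** ~~~~┃┃function handleReque
               ***     ~~~~┃┃  const options = 33
           ****        ~~~~┃┃  const data = 41;  
       ****    .       ~~~~┃┃}                   
     **       .            ┃┃                    
━━━━━━━━━━━━━━━━━━━━━━━━━━━┛┗━━━━━━━━━━━━━━━━━━━━
                                                 
                                                 


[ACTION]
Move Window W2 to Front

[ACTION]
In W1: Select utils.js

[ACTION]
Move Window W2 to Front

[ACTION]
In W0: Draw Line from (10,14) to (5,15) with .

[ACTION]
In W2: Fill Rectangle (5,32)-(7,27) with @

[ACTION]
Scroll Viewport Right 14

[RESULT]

                           ┠─────────────────────
              ┏━━━━━━━━━━━━━━━━━━━━━━━┓          
              ┃ TabContainer          ┃          
              ┠───────────────────────┨       ~~ 
              ┃[utils.js]│ notes.txt │┃     ~~   
              ┃───────────────────────┃  ~~~     
              ┃const express = require┃~~  .     
━━━━━━━━━━━━━┓┃                       ┃    .     
             ┃┃                       ┃    .     
─────────────┨┃const options = {{}};  ┃~~~.~~~~~~
            *┃┃// TODO: optimize later┃━━━━━━━━━━
        **** ┃┃const options = true;  ┃          
    **** ~~~~┃┃function handleRequest(┃          
 ***     ~~~~┃┃  const options = 33;  ┃          
*        ~~~~┃┃  const data = 41;     ┃          
 .       ~~~~┃┃}                      ┃          
.            ┃┃                       ┃          
━━━━━━━━━━━━━┛┗━━━━━━━━━━━━━━━━━━━━━━━┛          
                                                 
                                                 


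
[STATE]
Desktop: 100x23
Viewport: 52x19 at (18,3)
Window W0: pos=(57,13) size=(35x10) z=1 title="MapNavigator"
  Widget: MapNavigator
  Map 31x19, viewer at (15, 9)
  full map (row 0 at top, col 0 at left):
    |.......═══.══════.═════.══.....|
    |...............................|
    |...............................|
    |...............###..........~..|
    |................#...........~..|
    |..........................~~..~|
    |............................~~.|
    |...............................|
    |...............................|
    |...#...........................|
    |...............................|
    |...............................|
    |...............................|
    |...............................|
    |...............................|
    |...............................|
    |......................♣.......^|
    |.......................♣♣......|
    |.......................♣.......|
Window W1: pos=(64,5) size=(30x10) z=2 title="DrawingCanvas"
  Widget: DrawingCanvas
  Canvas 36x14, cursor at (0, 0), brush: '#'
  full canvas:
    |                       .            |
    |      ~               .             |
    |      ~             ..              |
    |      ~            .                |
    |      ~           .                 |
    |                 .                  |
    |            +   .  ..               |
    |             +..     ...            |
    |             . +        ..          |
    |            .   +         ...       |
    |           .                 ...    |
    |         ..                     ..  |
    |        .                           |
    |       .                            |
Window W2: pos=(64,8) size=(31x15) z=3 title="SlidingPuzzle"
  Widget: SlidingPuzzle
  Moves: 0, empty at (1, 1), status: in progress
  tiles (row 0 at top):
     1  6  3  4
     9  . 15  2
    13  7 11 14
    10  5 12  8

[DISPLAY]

                                                    
                                                    
                                              ┏━━━━━
                                              ┃ Draw
                                              ┠─────
                                              ┏━━━━━
                                              ┃ Slid
                                              ┠─────
                                              ┃┌────
                                              ┃│  1 
                                       ┏━━━━━━┃├────
                                       ┃ MapNa┃│  9 
                                       ┠──────┃├────
                                       ┃ .....┃│ 13 
                                       ┃ .....┃├────
                                       ┃ .....┃│ 10 
                                       ┃ ...#.┃└────
                                       ┃ .....┃Moves
                                       ┃ .....┃     


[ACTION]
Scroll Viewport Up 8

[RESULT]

                                                    
                                                    
                                                    
                                                    
                                                    
                                              ┏━━━━━
                                              ┃ Draw
                                              ┠─────
                                              ┏━━━━━
                                              ┃ Slid
                                              ┠─────
                                              ┃┌────
                                              ┃│  1 
                                       ┏━━━━━━┃├────
                                       ┃ MapNa┃│  9 
                                       ┠──────┃├────
                                       ┃ .....┃│ 13 
                                       ┃ .....┃├────
                                       ┃ .....┃│ 10 


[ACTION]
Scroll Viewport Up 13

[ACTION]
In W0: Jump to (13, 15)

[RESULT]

                                                    
                                                    
                                                    
                                                    
                                                    
                                              ┏━━━━━
                                              ┃ Draw
                                              ┠─────
                                              ┏━━━━━
                                              ┃ Slid
                                              ┠─────
                                              ┃┌────
                                              ┃│  1 
                                       ┏━━━━━━┃├────
                                       ┃ MapNa┃│  9 
                                       ┠──────┃├────
                                       ┃   ...┃│ 13 
                                       ┃   ...┃├────
                                       ┃   ...┃│ 10 


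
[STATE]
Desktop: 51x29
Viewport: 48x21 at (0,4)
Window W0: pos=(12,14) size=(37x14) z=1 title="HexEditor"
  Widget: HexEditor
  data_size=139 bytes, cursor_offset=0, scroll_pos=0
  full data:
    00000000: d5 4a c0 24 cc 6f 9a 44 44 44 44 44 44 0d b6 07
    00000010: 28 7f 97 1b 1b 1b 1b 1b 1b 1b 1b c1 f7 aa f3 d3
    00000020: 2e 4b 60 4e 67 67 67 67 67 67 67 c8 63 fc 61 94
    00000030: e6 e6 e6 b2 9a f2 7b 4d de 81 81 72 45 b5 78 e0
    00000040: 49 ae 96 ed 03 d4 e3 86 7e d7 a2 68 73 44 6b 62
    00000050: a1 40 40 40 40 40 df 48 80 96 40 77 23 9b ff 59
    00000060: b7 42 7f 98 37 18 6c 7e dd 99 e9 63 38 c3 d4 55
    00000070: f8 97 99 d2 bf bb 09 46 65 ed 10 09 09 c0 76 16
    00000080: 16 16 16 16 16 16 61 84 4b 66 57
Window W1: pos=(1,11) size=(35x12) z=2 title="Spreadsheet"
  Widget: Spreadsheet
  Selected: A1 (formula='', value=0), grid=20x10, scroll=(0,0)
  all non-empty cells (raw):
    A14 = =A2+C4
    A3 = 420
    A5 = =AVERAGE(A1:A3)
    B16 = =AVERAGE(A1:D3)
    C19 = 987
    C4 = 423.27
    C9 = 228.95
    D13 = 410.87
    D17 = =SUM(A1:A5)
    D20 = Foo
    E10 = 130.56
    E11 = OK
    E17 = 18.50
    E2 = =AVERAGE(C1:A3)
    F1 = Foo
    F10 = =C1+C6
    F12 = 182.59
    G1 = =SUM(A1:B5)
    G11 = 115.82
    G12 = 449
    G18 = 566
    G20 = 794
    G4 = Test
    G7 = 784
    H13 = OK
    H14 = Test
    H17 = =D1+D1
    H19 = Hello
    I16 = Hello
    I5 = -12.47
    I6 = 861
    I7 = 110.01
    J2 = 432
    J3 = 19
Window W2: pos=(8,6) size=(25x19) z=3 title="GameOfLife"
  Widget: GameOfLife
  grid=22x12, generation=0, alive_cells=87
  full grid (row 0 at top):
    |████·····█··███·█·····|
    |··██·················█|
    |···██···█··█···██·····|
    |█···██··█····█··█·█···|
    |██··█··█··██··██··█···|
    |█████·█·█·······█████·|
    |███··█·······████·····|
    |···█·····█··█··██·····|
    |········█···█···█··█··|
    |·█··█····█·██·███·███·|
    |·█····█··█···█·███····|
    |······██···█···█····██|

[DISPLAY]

                                                
                                                
        ┏━━━━━━━━━━━━━━━━━━━━━━━┓               
        ┃ GameOfLife            ┃               
        ┠───────────────────────┨               
        ┃Gen: 0                 ┃               
        ┃████·····█··███·█····· ┃               
 ┏━━━━━━┃··██·················█ ┃━━┓            
 ┃ Sprea┃···██···█··█···██····· ┃  ┃            
 ┠──────┃█···██··█····█··█·█··· ┃──┨            
 ┃A1:   ┃██··█··█··██··██··█··· ┃  ┃━━━━━━━━━━━━
 ┃      ┃█████·█·█·······█████· ┃D ┃            
 ┃------┃███··█·······████····· ┃--┃────────────
 ┃  1   ┃···█·····█··█··██····· ┃  ┃c 6f 9a 44  
 ┃  2   ┃········█···█···█··█·· ┃  ┃b 1b 1b 1b  
 ┃  3   ┃·█··█····█·██·███·███· ┃  ┃7 67 67 67  
 ┃  4   ┃·█····█··█···█·███···· ┃  ┃a f2 7b 4d  
 ┃  5   ┃······██···█···█····██ ┃  ┃3 d4 e3 86  
 ┗━━━━━━┃                       ┃━━┛0 40 df 48  
        ┃                       ┃8 37 18 6c 7e  
        ┗━━━━━━━━━━━━━━━━━━━━━━━┛2 bf bb 09 46  


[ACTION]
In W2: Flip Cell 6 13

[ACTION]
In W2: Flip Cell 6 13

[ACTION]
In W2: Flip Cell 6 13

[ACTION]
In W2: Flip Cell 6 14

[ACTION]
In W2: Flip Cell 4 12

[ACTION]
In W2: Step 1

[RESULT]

                                                
                                                
        ┏━━━━━━━━━━━━━━━━━━━━━━━┓               
        ┃ GameOfLife            ┃               
        ┠───────────────────────┨               
        ┃Gen: 1                 ┃               
        ┃·█·█·········█········ ┃               
 ┏━━━━━━┃············███·█····· ┃━━┓            
 ┃ Sprea┃··█··█·········███···· ┃  ┃            
 ┠──────┃██···█·████··█··█····· ┃──┨            
 ┃A1:   ┃······████·█████······ ┃  ┃━━━━━━━━━━━━
 ┃      ┃····█·██···█··█···██·· ┃D ┃            
 ┃------┃█····█············██·· ┃--┃────────────
 ┃  1   ┃·██··············█···· ┃  ┃c 6f 9a 44  
 ┃  2   ┃········███·█·█···███· ┃  ┃b 1b 1b 1b  
 ┃  3   ┃········█████·█···███· ┃  ┃7 67 67 67  
 ┃  4   ┃·····████··█·█···██··█ ┃  ┃a f2 7b 4d  
 ┃  5   ┃······██······██······ ┃  ┃3 d4 e3 86  
 ┗━━━━━━┃                       ┃━━┛0 40 df 48  
        ┃                       ┃8 37 18 6c 7e  
        ┗━━━━━━━━━━━━━━━━━━━━━━━┛2 bf bb 09 46  


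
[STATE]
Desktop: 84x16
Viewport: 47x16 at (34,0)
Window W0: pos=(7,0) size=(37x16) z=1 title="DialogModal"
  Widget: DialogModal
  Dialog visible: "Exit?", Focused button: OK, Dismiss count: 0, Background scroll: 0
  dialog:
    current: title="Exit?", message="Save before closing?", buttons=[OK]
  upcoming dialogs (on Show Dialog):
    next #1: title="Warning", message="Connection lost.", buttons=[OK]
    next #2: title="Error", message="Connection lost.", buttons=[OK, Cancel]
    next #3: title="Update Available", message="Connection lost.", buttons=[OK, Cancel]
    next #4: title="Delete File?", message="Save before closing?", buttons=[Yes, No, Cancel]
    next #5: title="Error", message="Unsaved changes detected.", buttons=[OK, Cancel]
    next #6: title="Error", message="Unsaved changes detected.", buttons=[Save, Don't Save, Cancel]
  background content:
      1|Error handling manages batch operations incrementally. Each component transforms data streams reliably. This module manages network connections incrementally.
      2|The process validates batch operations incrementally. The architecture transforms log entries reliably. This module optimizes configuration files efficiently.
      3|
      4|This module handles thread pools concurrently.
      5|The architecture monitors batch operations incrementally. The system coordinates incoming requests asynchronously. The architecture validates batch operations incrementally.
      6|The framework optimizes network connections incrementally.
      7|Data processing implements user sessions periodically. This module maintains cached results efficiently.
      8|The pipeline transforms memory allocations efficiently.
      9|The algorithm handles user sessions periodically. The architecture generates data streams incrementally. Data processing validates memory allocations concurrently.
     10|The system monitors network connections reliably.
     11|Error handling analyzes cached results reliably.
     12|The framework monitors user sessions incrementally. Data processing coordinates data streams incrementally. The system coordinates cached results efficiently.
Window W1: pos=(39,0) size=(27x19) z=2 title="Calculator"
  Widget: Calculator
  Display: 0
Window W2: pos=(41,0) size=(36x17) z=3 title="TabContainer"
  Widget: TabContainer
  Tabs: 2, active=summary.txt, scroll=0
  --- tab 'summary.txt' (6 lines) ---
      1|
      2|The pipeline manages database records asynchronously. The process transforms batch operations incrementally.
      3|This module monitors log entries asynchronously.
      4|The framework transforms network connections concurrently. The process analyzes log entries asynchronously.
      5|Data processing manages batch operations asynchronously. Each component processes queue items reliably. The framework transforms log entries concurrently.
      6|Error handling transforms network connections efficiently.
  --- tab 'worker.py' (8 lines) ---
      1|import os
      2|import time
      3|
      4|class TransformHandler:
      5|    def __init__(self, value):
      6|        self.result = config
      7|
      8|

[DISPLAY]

━━━━━┏━┏━━━━━━━━━━━━━━━━━━━━━━━━━━━━━━━━━━┓    
     ┃ ┃ TabContainer                     ┃    
─────┠─┠──────────────────────────────────┨    
ch op┃ ┃[summary.txt]│ worker.py          ┃    
h ope┃┌┃──────────────────────────────────┃    
     ┃│┃                                  ┃    
──┐ol┃├┃The pipeline manages database reco┃    
  │ch┃│┃This module monitors log entries a┃    
? │rk┃├┃The framework transforms network c┃    
  │er┃│┃Data processing manages batch oper┃    
──┘y ┃├┃Error handling transforms network ┃    
 sess┃│┃                                  ┃    
k con┃├┃                                  ┃    
ched ┃│┃                                  ┃    
r ses┃└┃                                  ┃    
━━━━━┃ ┃                                  ┃    


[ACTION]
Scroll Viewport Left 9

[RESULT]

━━━━━━━━━━━━━━┏━┏━━━━━━━━━━━━━━━━━━━━━━━━━━━━━━
              ┃ ┃ TabContainer                 
──────────────┠─┠──────────────────────────────
nages batch op┃ ┃[summary.txt]│ worker.py      
ates batch ope┃┌┃──────────────────────────────
              ┃│┃                              
───────────┐ol┃├┃The pipeline manages database 
t?         │ch┃│┃This module monitors log entri
e closing? │rk┃├┃The framework transforms netwo
K]         │er┃│┃Data processing manages batch 
───────────┘y ┃├┃Error handling transforms netw
dles user sess┃│┃                              
rs network con┃├┃                              
alyzes cached ┃│┃                              
itors user ses┃└┃                              
━━━━━━━━━━━━━━┃ ┃                              


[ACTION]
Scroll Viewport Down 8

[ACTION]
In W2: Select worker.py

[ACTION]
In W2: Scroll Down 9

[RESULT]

━━━━━━━━━━━━━━┏━┏━━━━━━━━━━━━━━━━━━━━━━━━━━━━━━
              ┃ ┃ TabContainer                 
──────────────┠─┠──────────────────────────────
nages batch op┃ ┃ summary.txt │[worker.py]     
ates batch ope┃┌┃──────────────────────────────
              ┃│┃                              
───────────┐ol┃├┃                              
t?         │ch┃│┃                              
e closing? │rk┃├┃                              
K]         │er┃│┃                              
───────────┘y ┃├┃                              
dles user sess┃│┃                              
rs network con┃├┃                              
alyzes cached ┃│┃                              
itors user ses┃└┃                              
━━━━━━━━━━━━━━┃ ┃                              


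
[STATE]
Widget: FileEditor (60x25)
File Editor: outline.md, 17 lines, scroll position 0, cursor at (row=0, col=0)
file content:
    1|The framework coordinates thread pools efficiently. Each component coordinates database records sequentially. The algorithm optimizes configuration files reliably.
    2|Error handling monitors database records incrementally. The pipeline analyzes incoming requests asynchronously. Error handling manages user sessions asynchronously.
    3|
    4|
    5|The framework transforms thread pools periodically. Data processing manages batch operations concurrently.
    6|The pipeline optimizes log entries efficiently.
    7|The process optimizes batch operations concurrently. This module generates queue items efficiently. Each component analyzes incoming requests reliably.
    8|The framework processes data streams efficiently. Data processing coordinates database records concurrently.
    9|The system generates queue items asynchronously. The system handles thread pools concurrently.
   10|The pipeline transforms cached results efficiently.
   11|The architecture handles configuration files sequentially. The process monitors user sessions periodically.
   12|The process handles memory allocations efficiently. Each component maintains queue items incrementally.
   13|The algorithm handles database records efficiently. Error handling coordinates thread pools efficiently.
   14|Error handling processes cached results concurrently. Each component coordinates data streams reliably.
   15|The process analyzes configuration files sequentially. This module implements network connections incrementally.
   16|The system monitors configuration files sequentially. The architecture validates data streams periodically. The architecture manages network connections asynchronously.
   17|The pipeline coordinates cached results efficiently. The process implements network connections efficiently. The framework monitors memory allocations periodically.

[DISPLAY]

█he framework coordinates thread pools efficiently. Each co▲
Error handling monitors database records incrementally. The█
                                                           ░
                                                           ░
The framework transforms thread pools periodically. Data pr░
The pipeline optimizes log entries efficiently.            ░
The process optimizes batch operations concurrently. This m░
The framework processes data streams efficiently. Data proc░
The system generates queue items asynchronously. The system░
The pipeline transforms cached results efficiently.        ░
The architecture handles configuration files sequentially. ░
The process handles memory allocations efficiently. Each co░
The algorithm handles database records efficiently. Error h░
Error handling processes cached results concurrently. Each ░
The process analyzes configuration files sequentially. This░
The system monitors configuration files sequentially. The a░
The pipeline coordinates cached results efficiently. The pr░
                                                           ░
                                                           ░
                                                           ░
                                                           ░
                                                           ░
                                                           ░
                                                           ░
                                                           ▼


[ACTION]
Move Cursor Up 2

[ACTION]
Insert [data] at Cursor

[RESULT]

data█he framework coordinates thread pools efficiently. Eac▲
Error handling monitors database records incrementally. The█
                                                           ░
                                                           ░
The framework transforms thread pools periodically. Data pr░
The pipeline optimizes log entries efficiently.            ░
The process optimizes batch operations concurrently. This m░
The framework processes data streams efficiently. Data proc░
The system generates queue items asynchronously. The system░
The pipeline transforms cached results efficiently.        ░
The architecture handles configuration files sequentially. ░
The process handles memory allocations efficiently. Each co░
The algorithm handles database records efficiently. Error h░
Error handling processes cached results concurrently. Each ░
The process analyzes configuration files sequentially. This░
The system monitors configuration files sequentially. The a░
The pipeline coordinates cached results efficiently. The pr░
                                                           ░
                                                           ░
                                                           ░
                                                           ░
                                                           ░
                                                           ░
                                                           ░
                                                           ▼


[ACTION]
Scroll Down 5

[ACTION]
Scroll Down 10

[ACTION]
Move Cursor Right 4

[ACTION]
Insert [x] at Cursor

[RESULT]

dataThe x█ramework coordinates thread pools efficiently. Ea▲
Error handling monitors database records incrementally. The█
                                                           ░
                                                           ░
The framework transforms thread pools periodically. Data pr░
The pipeline optimizes log entries efficiently.            ░
The process optimizes batch operations concurrently. This m░
The framework processes data streams efficiently. Data proc░
The system generates queue items asynchronously. The system░
The pipeline transforms cached results efficiently.        ░
The architecture handles configuration files sequentially. ░
The process handles memory allocations efficiently. Each co░
The algorithm handles database records efficiently. Error h░
Error handling processes cached results concurrently. Each ░
The process analyzes configuration files sequentially. This░
The system monitors configuration files sequentially. The a░
The pipeline coordinates cached results efficiently. The pr░
                                                           ░
                                                           ░
                                                           ░
                                                           ░
                                                           ░
                                                           ░
                                                           ░
                                                           ▼
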